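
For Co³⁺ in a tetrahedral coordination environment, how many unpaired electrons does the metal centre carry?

Co³⁺: group 9, so d-count = 9 − 3 = 6.
With tetrahedral geometry the complex is necessarily high-spin.
Configuration: e^3 t2^3, giving 4 unpaired electrons.

4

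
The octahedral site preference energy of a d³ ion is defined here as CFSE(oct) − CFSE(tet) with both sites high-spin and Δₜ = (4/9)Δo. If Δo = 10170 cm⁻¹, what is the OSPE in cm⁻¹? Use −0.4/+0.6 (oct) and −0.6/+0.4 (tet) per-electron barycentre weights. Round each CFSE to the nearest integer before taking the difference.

-8588

In an octahedral site d³ (HS) is t₂g³ eg⁰, giving CFSE(oct) = -1.2Δo = -12204 cm⁻¹.
Tetrahedral e² t₂¹ gives -0.8Δₜ = -0.8 × (4/9) × 10170 = -3616 cm⁻¹.
Subtracting, OSPE = -12204 − (-3616) = -8588 cm⁻¹.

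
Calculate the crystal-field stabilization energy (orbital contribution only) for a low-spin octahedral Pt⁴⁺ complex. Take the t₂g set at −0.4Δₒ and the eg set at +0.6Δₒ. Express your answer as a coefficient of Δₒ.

Pt sits in group 10; removing 4 electrons leaves Pt⁴⁺ with 10 − 4 = 6 d electrons.
Configuration: t₂g⁶ eg⁰.
CFSE = 6(-0.4Δₒ) + 0(0.6Δₒ) = -2.4Δₒ + 0.0Δₒ = -2.4Δₒ.

-2.4 Δₒ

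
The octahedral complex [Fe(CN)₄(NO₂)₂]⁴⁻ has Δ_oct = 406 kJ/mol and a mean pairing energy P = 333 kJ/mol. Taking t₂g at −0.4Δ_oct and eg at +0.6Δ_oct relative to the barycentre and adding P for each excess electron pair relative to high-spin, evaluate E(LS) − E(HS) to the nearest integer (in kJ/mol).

Ligand charges: 4×(-1) from CN⁻ and 2×(-1) from NO₂⁻ sum to -6; with overall charge -4, Fe is +2.
Group 8 minus oxidation state +2 gives a d⁶ configuration for Fe²⁺.
In the high-spin limit (t₂g⁴ eg²) the orbital term is -0.4Δ_oct = -162 kJ/mol, with no excess pairing.
For low-spin the configuration is t₂g⁶ eg⁰: orbital energy -2.4 × 406 = -974 kJ/mol, and 2 additional pairs relative to high-spin add 666 kJ/mol, giving -308 kJ/mol.
Thus E(LS) − E(HS) = -146 kJ/mol.

-146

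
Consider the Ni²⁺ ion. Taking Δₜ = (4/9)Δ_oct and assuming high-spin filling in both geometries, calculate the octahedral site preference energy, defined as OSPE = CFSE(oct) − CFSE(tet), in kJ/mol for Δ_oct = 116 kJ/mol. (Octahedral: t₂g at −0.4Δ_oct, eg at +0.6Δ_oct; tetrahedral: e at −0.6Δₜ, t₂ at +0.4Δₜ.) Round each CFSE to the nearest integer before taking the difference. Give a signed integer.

-98

Ni sits in group 10; removing 2 electrons leaves Ni²⁺ with 10 − 2 = 8 d electrons.
Octahedral (high-spin): t₂g⁶ eg², CFSE = 6(−0.4) + 2(+0.6) = -1.2Δ_oct = -1.2 × 116 = -139 kJ/mol.
Tetrahedral e⁴ t₂⁴ gives -0.8Δₜ = -0.8 × (4/9) × 116 = -41 kJ/mol.
OSPE = -139 − (-41) = -98 kJ/mol.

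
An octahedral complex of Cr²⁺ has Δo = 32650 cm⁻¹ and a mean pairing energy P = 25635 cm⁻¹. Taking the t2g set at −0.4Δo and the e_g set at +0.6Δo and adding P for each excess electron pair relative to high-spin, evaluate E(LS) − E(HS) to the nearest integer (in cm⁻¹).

-7015

Cr sits in group 6; removing 2 electrons leaves Cr²⁺ with 6 − 2 = 4 d electrons.
High-spin d⁴ fills as t2g^3 e_g^1 with CFSE 3(−0.4) + 1(+0.6) = -0.6Δo = -19590 cm⁻¹.
Low-spin: t2g^4 e_g^0, orbital CFSE = -1.6Δo = -52240 cm⁻¹; plus 1 excess pair × P = +25635 cm⁻¹; total -26605 cm⁻¹.
Thus E(LS) − E(HS) = -7015 cm⁻¹.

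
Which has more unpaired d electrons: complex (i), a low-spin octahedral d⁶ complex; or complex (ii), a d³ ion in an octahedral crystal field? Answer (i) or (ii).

(ii)

(i): t2g^6 e_g^0 → 0 unpaired.
(ii): For octahedral d³ the high- and low-spin configurations coincide; t2g^3 e_g^0 → 3 unpaired.
So (ii) has more unpaired electrons.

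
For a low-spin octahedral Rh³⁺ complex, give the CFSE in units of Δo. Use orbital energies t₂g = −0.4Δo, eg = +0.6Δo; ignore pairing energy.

-2.4 Δo

Rh³⁺: group 9, so d-count = 9 − 3 = 6.
Configuration: t₂g⁶ eg⁰.
CFSE = 6(-0.4Δo) + 0(0.6Δo) = -2.4Δo + 0.0Δo = -2.4Δo.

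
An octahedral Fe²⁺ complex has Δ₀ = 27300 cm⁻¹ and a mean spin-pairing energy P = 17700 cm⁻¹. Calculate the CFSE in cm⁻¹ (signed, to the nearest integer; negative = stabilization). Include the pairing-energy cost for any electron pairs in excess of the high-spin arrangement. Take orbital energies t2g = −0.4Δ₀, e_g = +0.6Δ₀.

Fe sits in group 8; removing 2 electrons leaves Fe²⁺ with 8 − 2 = 6 d electrons.
Here Δ₀ > P (27300 > 17700), so the low-spin state is favoured.
Filling d⁶ accordingly: t2g^6 e_g^0.
Orbital CFSE = -2.4Δ₀ = -2.4 × 27300 = -65520 cm⁻¹.
Excess pairs vs high-spin: 3 − 1 = 2; pairing cost = +35400 cm⁻¹.
Net CFSE = -65520 + 35400 = -30120 cm⁻¹.

-30120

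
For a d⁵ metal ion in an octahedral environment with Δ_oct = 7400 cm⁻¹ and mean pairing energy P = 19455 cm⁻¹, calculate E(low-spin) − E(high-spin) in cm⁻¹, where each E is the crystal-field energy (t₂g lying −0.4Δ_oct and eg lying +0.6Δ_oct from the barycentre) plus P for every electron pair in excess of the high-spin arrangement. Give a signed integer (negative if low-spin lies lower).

High-spin d⁵ fills as t₂g³ eg² with CFSE 3(−0.4) + 2(+0.6) = 0.0Δ_oct = 0 cm⁻¹.
Low-spin: t₂g⁵ eg⁰, orbital CFSE = -2.0Δ_oct = -14800 cm⁻¹; plus 2 excess pairs × P = +38910 cm⁻¹; total 24110 cm⁻¹.
The difference is 24110 − (0) = 24110 cm⁻¹, so high-spin lies lower.

24110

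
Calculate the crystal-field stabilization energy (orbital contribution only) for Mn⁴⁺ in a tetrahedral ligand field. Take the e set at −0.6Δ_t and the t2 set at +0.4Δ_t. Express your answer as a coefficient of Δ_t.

-0.8 Δ_t

Mn is in group 7, so Mn⁴⁺ is d³ (7 − 4 = 3).
With tetrahedral geometry the complex is necessarily high-spin.
Configuration: e^2 t2^1.
CFSE = 2(-0.6Δ_t) + 1(0.4Δ_t) = -1.2Δ_t + 0.4Δ_t = -0.8Δ_t.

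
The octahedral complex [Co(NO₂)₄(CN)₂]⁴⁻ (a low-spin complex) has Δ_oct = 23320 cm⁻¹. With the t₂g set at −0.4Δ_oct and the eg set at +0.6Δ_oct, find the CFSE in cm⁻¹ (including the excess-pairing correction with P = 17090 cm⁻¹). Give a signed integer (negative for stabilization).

-24886

Ligand charges: 4×(-1) from NO₂⁻ and 2×(-1) from CN⁻ sum to -6; with overall charge -4, Co is +2.
Group 9 minus oxidation state +2 gives a d⁷ configuration for Co²⁺.
Electron filling gives t₂g⁶ eg¹.
The orbital stabilization is -1.8Δ_oct = -1.8 × 23320 = -41976 cm⁻¹.
High-spin d⁷ would be t₂g⁵ eg² with 2 pairs; low-spin has 3, so 1 excess pair costs +1P = +17090 cm⁻¹.
Overall CFSE = -41976 + 17090 = -24886 cm⁻¹.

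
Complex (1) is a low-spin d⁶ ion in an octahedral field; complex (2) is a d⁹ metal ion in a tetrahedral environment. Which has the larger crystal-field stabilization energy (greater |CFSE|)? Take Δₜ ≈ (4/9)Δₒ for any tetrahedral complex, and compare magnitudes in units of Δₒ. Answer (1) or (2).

(1)

(1): t₂g⁶ eg⁰, CFSE = -2.4Δₒ.
(2): With tetrahedral geometry the complex is necessarily high-spin; e^4 t2^5, CFSE = -0.4Δₜ ≈ -0.18Δₒ.
So (1) has the larger |CFSE|.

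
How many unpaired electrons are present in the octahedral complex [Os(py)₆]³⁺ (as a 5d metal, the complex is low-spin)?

1

py is neutral, so the +3 overall charge sits on Os: oxidation state +3.
Os³⁺: group 8, so d-count = 8 − 3 = 5.
Configuration: t₂g⁵ eg⁰, giving 1 unpaired electron.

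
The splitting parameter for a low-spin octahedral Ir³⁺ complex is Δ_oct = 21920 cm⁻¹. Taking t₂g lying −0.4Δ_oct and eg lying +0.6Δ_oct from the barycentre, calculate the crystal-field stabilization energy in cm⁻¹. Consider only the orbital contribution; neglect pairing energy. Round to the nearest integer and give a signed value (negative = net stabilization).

Ir sits in group 9; removing 3 electrons leaves Ir³⁺ with 9 − 3 = 6 d electrons.
The d⁶ electrons fill as t₂g⁶ eg⁰.
CFSE(orbital) = 6×(-0.4Δ_oct) + 0×(0.6Δ_oct) = -2.4Δ_oct; with Δ_oct = 21920 cm⁻¹ that is -52608 cm⁻¹.

-52608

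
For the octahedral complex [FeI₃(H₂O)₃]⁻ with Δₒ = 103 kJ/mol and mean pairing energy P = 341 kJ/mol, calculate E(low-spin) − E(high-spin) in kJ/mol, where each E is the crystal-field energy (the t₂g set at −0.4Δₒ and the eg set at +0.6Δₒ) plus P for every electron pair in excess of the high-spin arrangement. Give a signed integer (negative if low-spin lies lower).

Ligand charges: 3×(-1) from I⁻ and 3×(+0) from H₂O sum to -3; with overall charge -1, Fe is +2.
Group 8 minus oxidation state +2 gives a d⁶ configuration for Fe²⁺.
High-spin d⁶ fills as t₂g⁴ eg² with CFSE 4(−0.4) + 2(+0.6) = -0.4Δₒ = -41 kJ/mol.
Low-spin: t₂g⁶ eg⁰, orbital CFSE = -2.4Δₒ = -247 kJ/mol; plus 2 excess pairs × P = +682 kJ/mol; total 435 kJ/mol.
The difference is 435 − (-41) = 476 kJ/mol, so high-spin lies lower.

476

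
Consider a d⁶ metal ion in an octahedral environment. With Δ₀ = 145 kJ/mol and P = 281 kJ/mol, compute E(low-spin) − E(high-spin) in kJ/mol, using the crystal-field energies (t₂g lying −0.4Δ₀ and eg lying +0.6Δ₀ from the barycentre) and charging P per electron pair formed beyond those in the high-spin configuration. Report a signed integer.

272

High-spin: t₂g⁴ eg², CFSE = -0.4Δ₀ = -58 kJ/mol.
For low-spin the configuration is t₂g⁶ eg⁰: orbital energy -2.4 × 145 = -348 kJ/mol, and 2 additional pairs relative to high-spin add 562 kJ/mol, giving 214 kJ/mol.
E(LS) − E(HS) = 214 − (-58) = 272 kJ/mol.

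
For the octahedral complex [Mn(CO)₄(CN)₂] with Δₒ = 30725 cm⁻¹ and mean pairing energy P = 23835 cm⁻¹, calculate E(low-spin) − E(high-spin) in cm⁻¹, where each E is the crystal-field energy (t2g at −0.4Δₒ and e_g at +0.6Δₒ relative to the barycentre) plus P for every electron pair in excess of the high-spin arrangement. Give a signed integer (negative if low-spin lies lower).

-13780

Ligand charges: 4×(+0) from CO and 2×(-1) from CN⁻ sum to -2; with overall charge +0, Mn is +2.
Mn is in group 7, so Mn²⁺ is d⁵ (7 − 2 = 5).
High-spin: t2g^3 e_g^2, CFSE = 0.0Δₒ = 0 cm⁻¹.
Low-spin: t2g^5 e_g^0, orbital CFSE = -2.0Δₒ = -61450 cm⁻¹; plus 2 excess pairs × P = +47670 cm⁻¹; total -13780 cm⁻¹.
The difference is -13780 − (0) = -13780 cm⁻¹, so low-spin lies lower.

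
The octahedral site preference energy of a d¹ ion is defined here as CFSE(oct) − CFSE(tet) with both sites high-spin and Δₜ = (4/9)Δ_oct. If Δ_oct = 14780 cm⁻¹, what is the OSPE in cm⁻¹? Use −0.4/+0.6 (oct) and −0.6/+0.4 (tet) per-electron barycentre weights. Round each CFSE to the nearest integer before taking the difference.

-1971

In an octahedral site d¹ (HS) is t2g^1 e_g^0, giving CFSE(oct) = -0.4Δ_oct = -5912 cm⁻¹.
Tetrahedral e^1 t2^0 gives -0.6Δₜ = -0.6 × (4/9) × 14780 = -3941 cm⁻¹.
OSPE = -5912 − (-3941) = -1971 cm⁻¹.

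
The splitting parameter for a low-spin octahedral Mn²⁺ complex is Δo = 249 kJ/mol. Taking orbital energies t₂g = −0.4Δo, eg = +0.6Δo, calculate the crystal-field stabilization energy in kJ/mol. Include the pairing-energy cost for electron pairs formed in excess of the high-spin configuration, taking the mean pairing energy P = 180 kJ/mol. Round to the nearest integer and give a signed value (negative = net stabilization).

Group 7 minus oxidation state +2 gives a d⁵ configuration for Mn²⁺.
Configuration: t₂g⁵ eg⁰.
The orbital stabilization is -2.0Δo = -2.0 × 249 = -498 kJ/mol.
Relative to high-spin t₂g³ eg² (0 paired), the low-spin configuration has 2 additional pairs, contributing +2 × 180 = +360 kJ/mol.
Overall CFSE = -498 + 360 = -138 kJ/mol.

-138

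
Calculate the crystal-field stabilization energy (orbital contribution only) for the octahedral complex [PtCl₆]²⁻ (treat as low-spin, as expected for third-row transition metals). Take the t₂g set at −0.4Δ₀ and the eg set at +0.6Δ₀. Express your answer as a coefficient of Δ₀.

Each Cl⁻ contributes -1; 6 × (-1) = -6. With overall charge -2, Pt is in the +4 oxidation state.
Group 10 minus oxidation state +4 gives a d⁶ configuration for Pt⁴⁺.
Configuration: t₂g⁶ eg⁰.
CFSE = 6(-0.4Δ₀) + 0(0.6Δ₀) = -2.4Δ₀ + 0.0Δ₀ = -2.4Δ₀.

-2.4 Δ₀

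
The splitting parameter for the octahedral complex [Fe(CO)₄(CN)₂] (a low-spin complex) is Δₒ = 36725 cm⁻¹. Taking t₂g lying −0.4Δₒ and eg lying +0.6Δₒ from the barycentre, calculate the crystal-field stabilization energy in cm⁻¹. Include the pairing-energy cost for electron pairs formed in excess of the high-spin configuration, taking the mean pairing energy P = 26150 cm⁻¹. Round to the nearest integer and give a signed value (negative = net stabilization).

-35840

Ligand charges: 4×(+0) from CO and 2×(-1) from CN⁻ sum to -2; with overall charge +0, Fe is +2.
Fe sits in group 8; removing 2 electrons leaves Fe²⁺ with 8 − 2 = 6 d electrons.
Electron filling gives t₂g⁶ eg⁰.
The orbital stabilization is -2.4Δₒ = -2.4 × 36725 = -88140 cm⁻¹.
Pairing penalty: 3 pairs vs 1 in the high-spin reference → 2 extra × P = 52300 cm⁻¹.
Overall CFSE = -88140 + 52300 = -35840 cm⁻¹.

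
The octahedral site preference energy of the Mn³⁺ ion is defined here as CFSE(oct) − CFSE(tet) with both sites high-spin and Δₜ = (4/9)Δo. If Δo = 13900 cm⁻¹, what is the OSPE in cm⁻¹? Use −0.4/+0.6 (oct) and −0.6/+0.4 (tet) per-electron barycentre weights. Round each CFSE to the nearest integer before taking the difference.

-5869

Mn is in group 7, so Mn³⁺ is d⁴ (7 − 3 = 4).
Octahedral (high-spin): t2g^3 e_g^1, CFSE = 3(−0.4) + 1(+0.6) = -0.6Δo = -0.6 × 13900 = -8340 cm⁻¹.
Tetrahedral e^2 t2^2 gives -0.4Δₜ = -0.4 × (4/9) × 13900 = -2471 cm⁻¹.
OSPE = -8340 − (-2471) = -5869 cm⁻¹.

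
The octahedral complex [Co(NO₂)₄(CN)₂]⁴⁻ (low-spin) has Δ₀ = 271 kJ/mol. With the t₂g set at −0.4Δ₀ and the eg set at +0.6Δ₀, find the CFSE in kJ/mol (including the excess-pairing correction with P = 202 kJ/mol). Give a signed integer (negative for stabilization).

Ligand charges: 4×(-1) from NO₂⁻ and 2×(-1) from CN⁻ sum to -6; with overall charge -4, Co is +2.
Co is in group 9, so Co²⁺ is d⁷ (9 − 2 = 7).
Configuration: t₂g⁶ eg¹.
The orbital stabilization is -1.8Δ₀ = -1.8 × 271 = -488 kJ/mol.
Relative to high-spin t₂g⁵ eg² (2 paired), the low-spin configuration has 1 additional pair, contributing +1 × 202 = +202 kJ/mol.
Combining: -488 + 202 = -286 kJ/mol.

-286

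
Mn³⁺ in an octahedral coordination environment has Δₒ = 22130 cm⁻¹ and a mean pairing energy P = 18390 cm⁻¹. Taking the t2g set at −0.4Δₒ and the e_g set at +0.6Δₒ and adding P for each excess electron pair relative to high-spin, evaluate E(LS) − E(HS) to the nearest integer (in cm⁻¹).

Mn is in group 7, so Mn³⁺ is d⁴ (7 − 3 = 4).
High-spin d⁴ fills as t2g^3 e_g^1 with CFSE 3(−0.4) + 1(+0.6) = -0.6Δₒ = -13278 cm⁻¹.
Low-spin t2g^4 e_g^0 gives -1.6Δₒ = -35408 cm⁻¹, but forming 1 extra pair costs 1P = 18390 cm⁻¹, so E(LS) = -35408 + 18390 = -17018 cm⁻¹.
The difference is -17018 − (-13278) = -3740 cm⁻¹, so low-spin lies lower.

-3740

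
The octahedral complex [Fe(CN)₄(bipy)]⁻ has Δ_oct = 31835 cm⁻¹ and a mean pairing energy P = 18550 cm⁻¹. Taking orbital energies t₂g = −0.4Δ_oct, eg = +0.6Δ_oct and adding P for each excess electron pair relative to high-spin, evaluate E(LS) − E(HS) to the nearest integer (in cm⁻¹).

Ligand charges: 4×(-1) from CN⁻ and 1×(+0) from bipy sum to -4; with overall charge -1, Fe is +3.
Fe sits in group 8; removing 3 electrons leaves Fe³⁺ with 8 − 3 = 5 d electrons.
High-spin d⁵ fills as t₂g³ eg² with CFSE 3(−0.4) + 2(+0.6) = 0.0Δ_oct = 0 cm⁻¹.
Low-spin: t₂g⁵ eg⁰, orbital CFSE = -2.0Δ_oct = -63670 cm⁻¹; plus 2 excess pairs × P = +37100 cm⁻¹; total -26570 cm⁻¹.
The difference is -26570 − (0) = -26570 cm⁻¹, so low-spin lies lower.

-26570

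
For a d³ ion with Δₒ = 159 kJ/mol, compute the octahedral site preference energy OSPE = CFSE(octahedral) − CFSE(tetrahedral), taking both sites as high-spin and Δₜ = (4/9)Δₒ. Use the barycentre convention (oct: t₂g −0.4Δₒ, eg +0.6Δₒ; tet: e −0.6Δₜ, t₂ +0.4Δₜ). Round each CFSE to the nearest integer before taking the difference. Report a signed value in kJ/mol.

-134

In an octahedral site d³ (HS) is t₂g³ eg⁰, giving CFSE(oct) = -1.2Δₒ = -191 kJ/mol.
Tetrahedral e² t₂¹ gives -0.8Δₜ = -0.8 × (4/9) × 159 = -57 kJ/mol.
OSPE = CFSE(oct) − CFSE(tet) = -191 − (-57) = -134 kJ/mol.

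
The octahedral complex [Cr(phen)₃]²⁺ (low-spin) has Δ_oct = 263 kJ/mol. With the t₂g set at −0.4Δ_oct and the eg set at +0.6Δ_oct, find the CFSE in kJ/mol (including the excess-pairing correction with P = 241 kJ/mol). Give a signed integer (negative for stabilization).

-180

phen is neutral, so the +2 overall charge sits on Cr: oxidation state +2.
Group 6 minus oxidation state +2 gives a d⁴ configuration for Cr²⁺.
Configuration: t₂g⁴ eg⁰.
CFSE(orbital) = 4×(-0.4Δ_oct) + 0×(0.6Δ_oct) = -1.6Δ_oct; with Δ_oct = 263 kJ/mol that is -421 kJ/mol.
High-spin d⁴ would be t₂g³ eg¹ with 0 pairs; low-spin has 1, so 1 excess pair costs +1P = +241 kJ/mol.
Overall CFSE = -421 + 241 = -180 kJ/mol.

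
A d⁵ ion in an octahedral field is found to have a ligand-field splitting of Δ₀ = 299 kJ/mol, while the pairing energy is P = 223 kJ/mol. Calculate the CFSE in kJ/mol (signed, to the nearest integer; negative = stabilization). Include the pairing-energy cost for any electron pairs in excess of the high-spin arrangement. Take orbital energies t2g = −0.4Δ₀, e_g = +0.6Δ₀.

Δ₀ > P, so pairing is preferred: the ground state is low-spin.
Configuration: t2g^5 e_g^0.
Orbital CFSE = -2.0Δ₀ = -2.0 × 299 = -598 kJ/mol.
Excess pairs vs high-spin: 2 − 0 = 2; pairing cost = +446 kJ/mol.
Net CFSE = -598 + 446 = -152 kJ/mol.

-152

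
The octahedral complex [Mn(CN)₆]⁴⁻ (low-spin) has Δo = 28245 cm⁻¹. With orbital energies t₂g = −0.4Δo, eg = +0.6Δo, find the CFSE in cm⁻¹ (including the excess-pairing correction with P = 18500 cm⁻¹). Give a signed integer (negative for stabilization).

Each CN⁻ contributes -1; 6 × (-1) = -6. With overall charge -4, Mn is in the +2 oxidation state.
Mn²⁺: group 7, so d-count = 7 − 2 = 5.
Configuration: t₂g⁵ eg⁰.
CFSE(orbital) = 5×(-0.4Δo) + 0×(0.6Δo) = -2.0Δo; with Δo = 28245 cm⁻¹ that is -56490 cm⁻¹.
Relative to high-spin t₂g³ eg² (0 paired), the low-spin configuration has 2 additional pairs, contributing +2 × 18500 = +37000 cm⁻¹.
Combining: -56490 + 37000 = -19490 cm⁻¹.

-19490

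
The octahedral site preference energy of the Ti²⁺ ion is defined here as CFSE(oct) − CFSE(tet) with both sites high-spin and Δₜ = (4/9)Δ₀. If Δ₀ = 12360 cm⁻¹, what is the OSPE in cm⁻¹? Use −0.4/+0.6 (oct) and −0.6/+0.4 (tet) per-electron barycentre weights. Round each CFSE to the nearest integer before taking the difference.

-3296

Ti sits in group 4; removing 2 electrons leaves Ti²⁺ with 4 − 2 = 2 d electrons.
In an octahedral site d² (HS) is t2g^2 e_g^0, giving CFSE(oct) = -0.8Δ₀ = -9888 cm⁻¹.
Tetrahedral e^2 t2^0 gives -1.2Δₜ = -1.2 × (4/9) × 12360 = -6592 cm⁻¹.
OSPE = CFSE(oct) − CFSE(tet) = -9888 − (-6592) = -3296 cm⁻¹.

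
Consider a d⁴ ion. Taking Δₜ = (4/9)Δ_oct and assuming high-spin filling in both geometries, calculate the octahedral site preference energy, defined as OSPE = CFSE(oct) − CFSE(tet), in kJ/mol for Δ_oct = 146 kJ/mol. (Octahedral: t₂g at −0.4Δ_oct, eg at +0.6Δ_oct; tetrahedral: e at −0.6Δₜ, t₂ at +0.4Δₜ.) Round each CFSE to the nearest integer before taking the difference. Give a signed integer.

Octahedral (high-spin): t₂g³ eg¹, CFSE = 3(−0.4) + 1(+0.6) = -0.6Δ_oct = -0.6 × 146 = -88 kJ/mol.
Tetrahedral: e² t₂², CFSE = 2(−0.6) + 2(+0.4) = -0.4Δₜ = -0.4 × (4/9) × 146 = -26 kJ/mol.
OSPE = CFSE(oct) − CFSE(tet) = -88 − (-26) = -62 kJ/mol.

-62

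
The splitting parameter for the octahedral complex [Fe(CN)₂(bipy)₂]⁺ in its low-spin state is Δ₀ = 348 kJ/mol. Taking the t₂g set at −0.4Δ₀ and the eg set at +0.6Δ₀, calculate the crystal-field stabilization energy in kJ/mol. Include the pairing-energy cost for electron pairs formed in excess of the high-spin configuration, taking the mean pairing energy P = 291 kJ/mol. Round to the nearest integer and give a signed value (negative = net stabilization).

-114

Ligand charges: 2×(-1) from CN⁻ and 2×(+0) from bipy sum to -2; with overall charge +1, Fe is +3.
Group 8 minus oxidation state +3 gives a d⁵ configuration for Fe³⁺.
The d⁵ electrons fill as t₂g⁵ eg⁰.
Orbital CFSE = 5(-0.4) + 0(0.6) = -2.0Δ₀ = -2.0 × 348 = -696 kJ/mol.
Relative to high-spin t₂g³ eg² (0 paired), the low-spin configuration has 2 additional pairs, contributing +2 × 291 = +582 kJ/mol.
Overall CFSE = -696 + 582 = -114 kJ/mol.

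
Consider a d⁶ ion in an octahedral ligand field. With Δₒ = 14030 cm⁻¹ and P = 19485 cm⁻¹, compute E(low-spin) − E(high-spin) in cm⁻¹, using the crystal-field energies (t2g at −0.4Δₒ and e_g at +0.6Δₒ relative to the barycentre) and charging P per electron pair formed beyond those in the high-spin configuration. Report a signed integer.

High-spin: t2g^4 e_g^2, CFSE = -0.4Δₒ = -5612 cm⁻¹.
For low-spin the configuration is t2g^6 e_g^0: orbital energy -2.4 × 14030 = -33672 cm⁻¹, and 2 additional pairs relative to high-spin add 38970 cm⁻¹, giving 5298 cm⁻¹.
E(LS) − E(HS) = 5298 − (-5612) = 10910 cm⁻¹.

10910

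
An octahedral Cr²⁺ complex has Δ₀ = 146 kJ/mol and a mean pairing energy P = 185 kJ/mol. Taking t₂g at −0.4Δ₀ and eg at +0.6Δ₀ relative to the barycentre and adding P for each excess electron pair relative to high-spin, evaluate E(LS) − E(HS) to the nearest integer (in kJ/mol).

Cr sits in group 6; removing 2 electrons leaves Cr²⁺ with 6 − 2 = 4 d electrons.
High-spin: t₂g³ eg¹, CFSE = -0.6Δ₀ = -88 kJ/mol.
Low-spin: t₂g⁴ eg⁰, orbital CFSE = -1.6Δ₀ = -234 kJ/mol; plus 1 excess pair × P = +185 kJ/mol; total -49 kJ/mol.
Thus E(LS) − E(HS) = 39 kJ/mol.

39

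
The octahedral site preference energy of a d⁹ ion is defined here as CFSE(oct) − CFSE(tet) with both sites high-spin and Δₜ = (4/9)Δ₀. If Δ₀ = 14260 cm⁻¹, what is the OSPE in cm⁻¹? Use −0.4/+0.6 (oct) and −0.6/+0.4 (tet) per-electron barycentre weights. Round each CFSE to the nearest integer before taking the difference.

-6021

Octahedral (high-spin): t₂g⁶ eg³, CFSE = 6(−0.4) + 3(+0.6) = -0.6Δ₀ = -0.6 × 14260 = -8556 cm⁻¹.
In a tetrahedral site the filling is e⁴ t₂⁵: CFSE(tet) = -0.4Δₜ = -0.4 × (4/9)(14260) = -2535 cm⁻¹.
OSPE = -8556 − (-2535) = -6021 cm⁻¹.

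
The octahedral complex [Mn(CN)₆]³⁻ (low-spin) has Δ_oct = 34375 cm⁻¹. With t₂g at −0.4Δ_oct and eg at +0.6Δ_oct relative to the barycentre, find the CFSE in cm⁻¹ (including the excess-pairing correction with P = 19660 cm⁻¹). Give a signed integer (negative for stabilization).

-35340

Each CN⁻ contributes -1; 6 × (-1) = -6. With overall charge -3, Mn is in the +3 oxidation state.
Mn sits in group 7; removing 3 electrons leaves Mn³⁺ with 7 − 3 = 4 d electrons.
Configuration: t₂g⁴ eg⁰.
Orbital CFSE = 4(-0.4) + 0(0.6) = -1.6Δ_oct = -1.6 × 34375 = -55000 cm⁻¹.
Relative to high-spin t₂g³ eg¹ (0 paired), the low-spin configuration has 1 additional pair, contributing +1 × 19660 = +19660 cm⁻¹.
Overall CFSE = -55000 + 19660 = -35340 cm⁻¹.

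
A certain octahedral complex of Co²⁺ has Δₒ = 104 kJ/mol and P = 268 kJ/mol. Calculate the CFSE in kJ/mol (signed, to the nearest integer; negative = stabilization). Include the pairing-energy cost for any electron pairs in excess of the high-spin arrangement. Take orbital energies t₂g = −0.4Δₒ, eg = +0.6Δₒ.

Co sits in group 9; removing 2 electrons leaves Co²⁺ with 9 − 2 = 7 d electrons.
Here Δₒ < P (104 < 268), so the high-spin state is favoured.
Filling d⁷ accordingly: t₂g⁵ eg².
Orbital CFSE = -0.8Δₒ = -0.8 × 104 = -83 kJ/mol.
High-spin has no excess pairs, so no pairing correction applies.

-83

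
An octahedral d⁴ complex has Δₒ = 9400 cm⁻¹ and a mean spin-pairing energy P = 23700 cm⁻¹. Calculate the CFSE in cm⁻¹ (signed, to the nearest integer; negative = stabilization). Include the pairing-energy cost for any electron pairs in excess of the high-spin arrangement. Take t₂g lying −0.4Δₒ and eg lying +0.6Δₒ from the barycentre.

-5640

With Δₒ < P the complex is high-spin.
That gives t₂g³ eg¹.
Orbital CFSE = -0.6Δₒ = -0.6 × 9400 = -5640 cm⁻¹.
High-spin has no excess pairs, so no pairing correction applies.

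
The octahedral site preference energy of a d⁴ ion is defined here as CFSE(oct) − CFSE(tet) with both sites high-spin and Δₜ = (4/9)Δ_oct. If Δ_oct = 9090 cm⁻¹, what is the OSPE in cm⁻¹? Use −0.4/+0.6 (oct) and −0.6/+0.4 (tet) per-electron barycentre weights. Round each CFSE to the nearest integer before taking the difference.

-3838

Octahedral high-spin t2g^3 e_g^1: CFSE = -0.6 × 9090 = -5454 cm⁻¹.
Tetrahedral e^2 t2^2 gives -0.4Δₜ = -0.4 × (4/9) × 9090 = -1616 cm⁻¹.
OSPE = -5454 − (-1616) = -3838 cm⁻¹.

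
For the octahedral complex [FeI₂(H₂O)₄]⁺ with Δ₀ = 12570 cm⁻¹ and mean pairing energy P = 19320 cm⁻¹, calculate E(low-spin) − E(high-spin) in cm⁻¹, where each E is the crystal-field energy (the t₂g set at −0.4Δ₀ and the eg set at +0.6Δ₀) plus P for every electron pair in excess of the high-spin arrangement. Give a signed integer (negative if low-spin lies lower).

13500

Ligand charges: 2×(-1) from I⁻ and 4×(+0) from H₂O sum to -2; with overall charge +1, Fe is +3.
Fe sits in group 8; removing 3 electrons leaves Fe³⁺ with 8 − 3 = 5 d electrons.
High-spin: t₂g³ eg², CFSE = 0.0Δ₀ = 0 cm⁻¹.
For low-spin the configuration is t₂g⁵ eg⁰: orbital energy -2.0 × 12570 = -25140 cm⁻¹, and 2 additional pairs relative to high-spin add 38640 cm⁻¹, giving 13500 cm⁻¹.
Thus E(LS) − E(HS) = 13500 cm⁻¹.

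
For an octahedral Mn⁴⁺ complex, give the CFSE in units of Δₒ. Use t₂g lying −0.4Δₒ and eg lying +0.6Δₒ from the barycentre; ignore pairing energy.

Mn sits in group 7; removing 4 electrons leaves Mn⁴⁺ with 7 − 4 = 3 d electrons.
For octahedral d³ the high- and low-spin configurations coincide.
Configuration: t₂g³ eg⁰.
CFSE = 3(-0.4Δₒ) + 0(0.6Δₒ) = -1.2Δₒ + 0.0Δₒ = -1.2Δₒ.

-1.2 Δₒ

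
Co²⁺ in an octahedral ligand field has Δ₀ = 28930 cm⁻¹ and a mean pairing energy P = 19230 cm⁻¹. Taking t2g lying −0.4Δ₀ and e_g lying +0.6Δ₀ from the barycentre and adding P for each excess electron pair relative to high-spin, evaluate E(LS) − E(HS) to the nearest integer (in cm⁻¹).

-9700

Co²⁺: group 9, so d-count = 9 − 2 = 7.
High-spin: t2g^5 e_g^2, CFSE = -0.8Δ₀ = -23144 cm⁻¹.
Low-spin t2g^6 e_g^1 gives -1.8Δ₀ = -52074 cm⁻¹, but forming 1 extra pair costs 1P = 19230 cm⁻¹, so E(LS) = -52074 + 19230 = -32844 cm⁻¹.
E(LS) − E(HS) = -32844 − (-23144) = -9700 cm⁻¹.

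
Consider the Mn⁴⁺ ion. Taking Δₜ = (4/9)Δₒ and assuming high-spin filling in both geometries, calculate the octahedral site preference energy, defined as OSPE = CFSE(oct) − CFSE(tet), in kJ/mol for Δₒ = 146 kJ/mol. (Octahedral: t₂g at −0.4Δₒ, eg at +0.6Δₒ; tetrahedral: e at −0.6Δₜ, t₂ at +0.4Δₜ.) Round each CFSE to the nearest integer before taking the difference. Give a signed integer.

-123

Mn is in group 7, so Mn⁴⁺ is d³ (7 − 4 = 3).
In an octahedral site d³ (HS) is t₂g³ eg⁰, giving CFSE(oct) = -1.2Δₒ = -175 kJ/mol.
Tetrahedral: e² t₂¹, CFSE = 2(−0.6) + 1(+0.4) = -0.8Δₜ = -0.8 × (4/9) × 146 = -52 kJ/mol.
Subtracting, OSPE = -175 − (-52) = -123 kJ/mol.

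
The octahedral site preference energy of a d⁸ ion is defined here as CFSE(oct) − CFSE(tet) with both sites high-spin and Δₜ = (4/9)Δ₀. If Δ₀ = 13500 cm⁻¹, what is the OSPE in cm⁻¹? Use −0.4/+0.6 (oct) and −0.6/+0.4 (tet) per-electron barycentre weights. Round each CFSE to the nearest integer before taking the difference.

In an octahedral site d⁸ (HS) is t₂g⁶ eg², giving CFSE(oct) = -1.2Δ₀ = -16200 cm⁻¹.
Tetrahedral: e⁴ t₂⁴, CFSE = 4(−0.6) + 4(+0.4) = -0.8Δₜ = -0.8 × (4/9) × 13500 = -4800 cm⁻¹.
OSPE = -16200 − (-4800) = -11400 cm⁻¹.

-11400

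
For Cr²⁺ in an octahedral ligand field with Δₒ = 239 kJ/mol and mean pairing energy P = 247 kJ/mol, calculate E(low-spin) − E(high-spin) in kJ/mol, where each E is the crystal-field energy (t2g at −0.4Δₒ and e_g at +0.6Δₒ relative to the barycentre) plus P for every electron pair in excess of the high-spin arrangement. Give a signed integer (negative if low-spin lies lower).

Cr sits in group 6; removing 2 electrons leaves Cr²⁺ with 6 − 2 = 4 d electrons.
High-spin d⁴ fills as t2g^3 e_g^1 with CFSE 3(−0.4) + 1(+0.6) = -0.6Δₒ = -143 kJ/mol.
For low-spin the configuration is t2g^4 e_g^0: orbital energy -1.6 × 239 = -382 kJ/mol, and 1 additional pair relative to high-spin adds 247 kJ/mol, giving -135 kJ/mol.
Thus E(LS) − E(HS) = 8 kJ/mol.

8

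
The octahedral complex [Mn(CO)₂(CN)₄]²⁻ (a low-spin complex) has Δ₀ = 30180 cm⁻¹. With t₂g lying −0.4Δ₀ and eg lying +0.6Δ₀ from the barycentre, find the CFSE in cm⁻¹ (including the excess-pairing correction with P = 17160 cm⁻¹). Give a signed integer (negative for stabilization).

Ligand charges: 2×(+0) from CO and 4×(-1) from CN⁻ sum to -4; with overall charge -2, Mn is +2.
Mn²⁺: group 7, so d-count = 7 − 2 = 5.
The d⁵ electrons fill as t₂g⁵ eg⁰.
CFSE(orbital) = 5×(-0.4Δ₀) + 0×(0.6Δ₀) = -2.0Δ₀; with Δ₀ = 30180 cm⁻¹ that is -60360 cm⁻¹.
Relative to high-spin t₂g³ eg² (0 paired), the low-spin configuration has 2 additional pairs, contributing +2 × 17160 = +34320 cm⁻¹.
Combining: -60360 + 34320 = -26040 cm⁻¹.

-26040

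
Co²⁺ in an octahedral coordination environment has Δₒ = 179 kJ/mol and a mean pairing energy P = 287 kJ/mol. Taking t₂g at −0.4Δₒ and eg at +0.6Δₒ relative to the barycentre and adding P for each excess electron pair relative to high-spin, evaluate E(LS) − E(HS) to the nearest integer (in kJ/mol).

108

Co²⁺: group 9, so d-count = 9 − 2 = 7.
High-spin d⁷ fills as t₂g⁵ eg² with CFSE 5(−0.4) + 2(+0.6) = -0.8Δₒ = -143 kJ/mol.
Low-spin t₂g⁶ eg¹ gives -1.8Δₒ = -322 kJ/mol, but forming 1 extra pair costs 1P = 287 kJ/mol, so E(LS) = -322 + 287 = -35 kJ/mol.
E(LS) − E(HS) = -35 − (-143) = 108 kJ/mol.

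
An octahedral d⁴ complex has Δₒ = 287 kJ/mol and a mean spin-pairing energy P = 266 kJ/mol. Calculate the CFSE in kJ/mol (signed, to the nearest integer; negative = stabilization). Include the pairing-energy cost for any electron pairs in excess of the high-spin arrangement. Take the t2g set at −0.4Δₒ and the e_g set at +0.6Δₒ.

-193

Δₒ > P, so pairing is preferred: the ground state is low-spin.
That gives t2g^4 e_g^0.
Orbital CFSE = -1.6Δₒ = -1.6 × 287 = -459 kJ/mol.
Excess pairs vs high-spin: 1 − 0 = 1; pairing cost = +266 kJ/mol.
Net CFSE = -459 + 266 = -193 kJ/mol.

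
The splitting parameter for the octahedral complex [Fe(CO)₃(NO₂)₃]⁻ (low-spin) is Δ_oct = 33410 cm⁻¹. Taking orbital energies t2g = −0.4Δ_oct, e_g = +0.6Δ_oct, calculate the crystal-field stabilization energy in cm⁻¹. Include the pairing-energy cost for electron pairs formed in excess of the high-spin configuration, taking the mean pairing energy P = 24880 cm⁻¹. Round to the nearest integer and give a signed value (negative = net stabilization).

-30424

Ligand charges: 3×(+0) from CO and 3×(-1) from NO₂⁻ sum to -3; with overall charge -1, Fe is +2.
Fe is in group 8, so Fe²⁺ is d⁶ (8 − 2 = 6).
Electron filling gives t2g^6 e_g^0.
Orbital CFSE = 6(-0.4) + 0(0.6) = -2.4Δ_oct = -2.4 × 33410 = -80184 cm⁻¹.
Relative to high-spin t2g^4 e_g^2 (1 paired), the low-spin configuration has 2 additional pairs, contributing +2 × 24880 = +49760 cm⁻¹.
Combining: -80184 + 49760 = -30424 cm⁻¹.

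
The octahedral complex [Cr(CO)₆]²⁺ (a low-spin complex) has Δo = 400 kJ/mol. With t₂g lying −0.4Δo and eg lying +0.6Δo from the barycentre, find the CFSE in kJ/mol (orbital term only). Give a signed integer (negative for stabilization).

-640

CO is neutral, so the +2 overall charge sits on Cr: oxidation state +2.
Cr sits in group 6; removing 2 electrons leaves Cr²⁺ with 6 − 2 = 4 d electrons.
Configuration: t₂g⁴ eg⁰.
The orbital stabilization is -1.6Δo = -1.6 × 400 = -640 kJ/mol.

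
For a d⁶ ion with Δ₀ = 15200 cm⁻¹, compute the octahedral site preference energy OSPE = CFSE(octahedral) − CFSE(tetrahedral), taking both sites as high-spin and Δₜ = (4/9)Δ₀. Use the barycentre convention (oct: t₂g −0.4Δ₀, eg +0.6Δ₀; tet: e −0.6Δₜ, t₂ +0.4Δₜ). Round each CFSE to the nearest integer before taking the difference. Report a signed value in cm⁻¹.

-2027

Octahedral high-spin t2g^4 e_g^2: CFSE = -0.4 × 15200 = -6080 cm⁻¹.
Tetrahedral e^3 t2^3 gives -0.6Δₜ = -0.6 × (4/9) × 15200 = -4053 cm⁻¹.
Subtracting, OSPE = -6080 − (-4053) = -2027 cm⁻¹.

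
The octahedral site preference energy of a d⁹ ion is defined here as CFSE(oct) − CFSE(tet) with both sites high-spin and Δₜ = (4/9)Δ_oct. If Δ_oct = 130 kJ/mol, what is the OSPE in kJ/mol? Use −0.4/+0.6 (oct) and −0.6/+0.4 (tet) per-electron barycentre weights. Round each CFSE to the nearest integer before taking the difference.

Octahedral high-spin t₂g⁶ eg³: CFSE = -0.6 × 130 = -78 kJ/mol.
In a tetrahedral site the filling is e⁴ t₂⁵: CFSE(tet) = -0.4Δₜ = -0.4 × (4/9)(130) = -23 kJ/mol.
Subtracting, OSPE = -78 − (-23) = -55 kJ/mol.

-55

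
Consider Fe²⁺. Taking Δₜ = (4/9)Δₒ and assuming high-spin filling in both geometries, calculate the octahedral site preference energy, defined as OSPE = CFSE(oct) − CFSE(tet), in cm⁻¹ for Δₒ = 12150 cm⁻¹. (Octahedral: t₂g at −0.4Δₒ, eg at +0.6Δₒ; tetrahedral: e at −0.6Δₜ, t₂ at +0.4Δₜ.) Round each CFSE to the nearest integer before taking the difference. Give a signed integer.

Fe sits in group 8; removing 2 electrons leaves Fe²⁺ with 8 − 2 = 6 d electrons.
Octahedral (high-spin): t₂g⁴ eg², CFSE = 4(−0.4) + 2(+0.6) = -0.4Δₒ = -0.4 × 12150 = -4860 cm⁻¹.
In a tetrahedral site the filling is e³ t₂³: CFSE(tet) = -0.6Δₜ = -0.6 × (4/9)(12150) = -3240 cm⁻¹.
Subtracting, OSPE = -4860 − (-3240) = -1620 cm⁻¹.

-1620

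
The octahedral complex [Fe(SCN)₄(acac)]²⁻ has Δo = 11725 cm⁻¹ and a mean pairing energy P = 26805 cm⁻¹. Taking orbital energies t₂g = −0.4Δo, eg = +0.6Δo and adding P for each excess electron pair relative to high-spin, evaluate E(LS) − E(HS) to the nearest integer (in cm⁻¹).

Ligand charges: 4×(-1) from SCN⁻ and 1×(-1) from acac⁻ sum to -5; with overall charge -2, Fe is +3.
Fe³⁺: group 8, so d-count = 8 − 3 = 5.
High-spin: t₂g³ eg², CFSE = 0.0Δo = 0 cm⁻¹.
Low-spin t₂g⁵ eg⁰ gives -2.0Δo = -23450 cm⁻¹, but forming 2 extra pairs costs 2P = 53610 cm⁻¹, so E(LS) = -23450 + 53610 = 30160 cm⁻¹.
Thus E(LS) − E(HS) = 30160 cm⁻¹.

30160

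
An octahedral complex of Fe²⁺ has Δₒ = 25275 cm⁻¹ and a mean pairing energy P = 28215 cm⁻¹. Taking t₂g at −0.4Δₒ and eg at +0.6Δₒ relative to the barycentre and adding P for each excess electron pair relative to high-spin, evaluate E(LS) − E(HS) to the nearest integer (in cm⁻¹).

Fe²⁺: group 8, so d-count = 8 − 2 = 6.
In the high-spin limit (t₂g⁴ eg²) the orbital term is -0.4Δₒ = -10110 cm⁻¹, with no excess pairing.
For low-spin the configuration is t₂g⁶ eg⁰: orbital energy -2.4 × 25275 = -60660 cm⁻¹, and 2 additional pairs relative to high-spin add 56430 cm⁻¹, giving -4230 cm⁻¹.
E(LS) − E(HS) = -4230 − (-10110) = 5880 cm⁻¹.

5880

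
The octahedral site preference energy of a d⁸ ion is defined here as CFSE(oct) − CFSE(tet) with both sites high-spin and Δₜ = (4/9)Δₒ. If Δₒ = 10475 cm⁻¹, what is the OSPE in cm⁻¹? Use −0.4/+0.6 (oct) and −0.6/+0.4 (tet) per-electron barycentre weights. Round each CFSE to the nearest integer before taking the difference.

-8846

Octahedral (high-spin): t₂g⁶ eg², CFSE = 6(−0.4) + 2(+0.6) = -1.2Δₒ = -1.2 × 10475 = -12570 cm⁻¹.
Tetrahedral: e⁴ t₂⁴, CFSE = 4(−0.6) + 4(+0.4) = -0.8Δₜ = -0.8 × (4/9) × 10475 = -3724 cm⁻¹.
OSPE = CFSE(oct) − CFSE(tet) = -12570 − (-3724) = -8846 cm⁻¹.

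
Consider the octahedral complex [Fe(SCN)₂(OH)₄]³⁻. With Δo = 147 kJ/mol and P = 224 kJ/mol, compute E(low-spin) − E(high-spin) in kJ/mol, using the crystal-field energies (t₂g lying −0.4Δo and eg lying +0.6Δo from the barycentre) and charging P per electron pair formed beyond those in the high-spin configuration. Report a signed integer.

154

Ligand charges: 2×(-1) from SCN⁻ and 4×(-1) from OH⁻ sum to -6; with overall charge -3, Fe is +3.
Fe sits in group 8; removing 3 electrons leaves Fe³⁺ with 8 − 3 = 5 d electrons.
High-spin: t₂g³ eg², CFSE = 0.0Δo = 0 kJ/mol.
Low-spin: t₂g⁵ eg⁰, orbital CFSE = -2.0Δo = -294 kJ/mol; plus 2 excess pairs × P = +448 kJ/mol; total 154 kJ/mol.
The difference is 154 − (0) = 154 kJ/mol, so high-spin lies lower.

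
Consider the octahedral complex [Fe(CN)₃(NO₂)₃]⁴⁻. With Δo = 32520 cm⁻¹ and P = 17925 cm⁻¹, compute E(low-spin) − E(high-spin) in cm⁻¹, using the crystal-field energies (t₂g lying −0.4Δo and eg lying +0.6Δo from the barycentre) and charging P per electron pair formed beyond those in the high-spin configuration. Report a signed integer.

Ligand charges: 3×(-1) from CN⁻ and 3×(-1) from NO₂⁻ sum to -6; with overall charge -4, Fe is +2.
Fe²⁺: group 8, so d-count = 8 − 2 = 6.
High-spin d⁶ fills as t₂g⁴ eg² with CFSE 4(−0.4) + 2(+0.6) = -0.4Δo = -13008 cm⁻¹.
Low-spin t₂g⁶ eg⁰ gives -2.4Δo = -78048 cm⁻¹, but forming 2 extra pairs costs 2P = 35850 cm⁻¹, so E(LS) = -78048 + 35850 = -42198 cm⁻¹.
E(LS) − E(HS) = -42198 − (-13008) = -29190 cm⁻¹.

-29190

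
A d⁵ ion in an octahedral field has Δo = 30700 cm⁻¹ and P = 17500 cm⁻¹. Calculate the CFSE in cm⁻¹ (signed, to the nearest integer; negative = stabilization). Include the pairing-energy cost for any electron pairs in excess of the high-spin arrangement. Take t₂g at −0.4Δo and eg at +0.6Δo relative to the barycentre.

-26400

With Δo > P the complex is low-spin.
Filling d⁵ accordingly: t₂g⁵ eg⁰.
Orbital CFSE = -2.0Δo = -2.0 × 30700 = -61400 cm⁻¹.
Excess pairs vs high-spin: 2 − 0 = 2; pairing cost = +35000 cm⁻¹.
Net CFSE = -61400 + 35000 = -26400 cm⁻¹.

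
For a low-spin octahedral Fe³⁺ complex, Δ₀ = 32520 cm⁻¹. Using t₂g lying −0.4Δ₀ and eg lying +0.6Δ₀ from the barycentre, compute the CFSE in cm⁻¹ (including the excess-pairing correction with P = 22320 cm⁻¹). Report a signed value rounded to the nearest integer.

-20400

Fe sits in group 8; removing 3 electrons leaves Fe³⁺ with 8 − 3 = 5 d electrons.
The d⁵ electrons fill as t₂g⁵ eg⁰.
The orbital stabilization is -2.0Δ₀ = -2.0 × 32520 = -65040 cm⁻¹.
Pairing penalty: 2 pairs vs 0 in the high-spin reference → 2 extra × P = 44640 cm⁻¹.
Overall CFSE = -65040 + 44640 = -20400 cm⁻¹.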